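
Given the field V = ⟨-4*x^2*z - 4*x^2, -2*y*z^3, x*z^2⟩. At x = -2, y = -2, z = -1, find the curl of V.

(-12, -17, 0)

(∇×V)₁ = ∂V₃/∂y − ∂V₂/∂z = 6*y*z^2
(∇×V)₂ = ∂V₁/∂z − ∂V₃/∂x = -4*x^2 - z^2
(∇×V)₃ = ∂V₂/∂x − ∂V₁/∂y = 0
∇×V = (6*y*z^2, -4*x^2 - z^2, 0)
At (-2, -2, -1): (-12, -17, 0).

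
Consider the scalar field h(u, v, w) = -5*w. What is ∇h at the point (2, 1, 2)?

∂h/∂u = 0
∂h/∂v = 0
∂h/∂w = -5
∇h = (0, 0, -5)
At (2, 1, 2): (0, 0, -5).

(0, 0, -5)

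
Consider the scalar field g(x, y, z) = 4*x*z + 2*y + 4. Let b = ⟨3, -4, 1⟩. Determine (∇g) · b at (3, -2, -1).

-8

∂g/∂x = 4*z
∂g/∂y = 2
∂g/∂z = 4*x
∇g at (3, -2, -1) = (-4, 2, 12)
∇g · b = (-4)(3) + (2)(-4) + (12)(1) = -8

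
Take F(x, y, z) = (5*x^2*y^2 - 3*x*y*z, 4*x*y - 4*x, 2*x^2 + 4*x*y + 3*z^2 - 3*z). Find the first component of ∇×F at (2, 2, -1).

(∇×F)_1 = ∂F₃/∂y − ∂F₂/∂z
= 4*x − (0)
= 4*x
At (2, 2, -1): 8.

8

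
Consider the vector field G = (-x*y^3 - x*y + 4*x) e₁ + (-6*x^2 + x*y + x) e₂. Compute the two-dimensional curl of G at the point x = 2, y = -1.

∂G₂/∂x = -12*x + y + 1
∂G₁/∂y = -3*x*y^2 - x
Scalar curl = 3*x*y^2 - 11*x + y + 1
At (2, -1): -16.

-16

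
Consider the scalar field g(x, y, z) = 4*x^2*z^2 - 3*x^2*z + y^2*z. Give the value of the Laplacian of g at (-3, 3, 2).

96

∂²g/∂x² = 2*z*(4*z - 3)
∂²g/∂y² = 2*z
∂²g/∂z² = 8*x^2
∇²g = 8*x^2 + 8*z^2 - 4*z
At (-3, 3, 2): 96.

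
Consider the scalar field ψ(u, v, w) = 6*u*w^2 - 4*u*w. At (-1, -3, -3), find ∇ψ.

(66, 0, 40)

∂ψ/∂u = 6*w^2 - 4*w
∂ψ/∂v = 0
∂ψ/∂w = 12*u*w - 4*u
∇ψ = (6*w^2 - 4*w, 0, 12*u*w - 4*u)
At (-1, -3, -3): (66, 0, 40).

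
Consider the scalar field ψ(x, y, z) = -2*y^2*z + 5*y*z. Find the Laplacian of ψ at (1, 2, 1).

-4

∂²ψ/∂x² = 0
∂²ψ/∂y² = -4*z
∂²ψ/∂z² = 0
∇²ψ = -4*z
At (1, 2, 1): -4.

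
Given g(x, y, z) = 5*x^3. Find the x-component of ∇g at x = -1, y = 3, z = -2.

(∇g)_1 = ∂g/∂x = 15*x^2
At (-1, 3, -2): 15.

15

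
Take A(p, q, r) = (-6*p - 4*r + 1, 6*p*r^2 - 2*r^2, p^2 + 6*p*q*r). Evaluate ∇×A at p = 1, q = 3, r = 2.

(∇×A)₁ = ∂A₃/∂q − ∂A₂/∂r = -6*p*r + 4*r
(∇×A)₂ = ∂A₁/∂r − ∂A₃/∂p = -2*p - 6*q*r - 4
(∇×A)₃ = ∂A₂/∂p − ∂A₁/∂q = 6*r^2
∇×A = (-6*p*r + 4*r, -2*p - 6*q*r - 4, 6*r^2)
At (1, 3, 2): (-4, -42, 24).

(-4, -42, 24)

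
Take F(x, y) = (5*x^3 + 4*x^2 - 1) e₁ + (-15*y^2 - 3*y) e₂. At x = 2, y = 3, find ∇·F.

∂F₁/∂x = 15*x^2 + 8*x
∂F₂/∂y = -30*y - 3
∇·F = 15*x^2 + 8*x - 30*y - 3
At (2, 3): -17.

-17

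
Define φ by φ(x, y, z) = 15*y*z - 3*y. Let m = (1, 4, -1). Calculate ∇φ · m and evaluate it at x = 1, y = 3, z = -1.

∂φ/∂x = 0
∂φ/∂y = 15*z - 3
∂φ/∂z = 15*y
∇φ at (1, 3, -1) = (0, -18, 45)
∇φ · m = (0)(1) + (-18)(4) + (45)(-1) = -117

-117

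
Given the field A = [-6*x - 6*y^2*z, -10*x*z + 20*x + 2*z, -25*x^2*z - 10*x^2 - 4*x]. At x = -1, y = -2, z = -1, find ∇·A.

∂A₁/∂x = -6
∂A₂/∂y = 0
∂A₃/∂z = -25*x^2
∇·A = -25*x^2 - 6
At (-1, -2, -1): -31.

-31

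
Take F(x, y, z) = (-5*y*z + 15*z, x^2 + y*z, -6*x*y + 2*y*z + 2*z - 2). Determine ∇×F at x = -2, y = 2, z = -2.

(6, 17, -14)

(∇×F)₁ = ∂F₃/∂y − ∂F₂/∂z = -6*x - y + 2*z
(∇×F)₂ = ∂F₁/∂z − ∂F₃/∂x = y + 15
(∇×F)₃ = ∂F₂/∂x − ∂F₁/∂y = 2*x + 5*z
∇×F = (-6*x - y + 2*z, y + 15, 2*x + 5*z)
At (-2, 2, -2): (6, 17, -14).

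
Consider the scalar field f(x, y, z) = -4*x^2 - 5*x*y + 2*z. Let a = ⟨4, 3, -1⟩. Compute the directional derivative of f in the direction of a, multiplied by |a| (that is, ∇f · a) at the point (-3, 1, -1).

∂f/∂x = -8*x - 5*y
∂f/∂y = -5*x
∂f/∂z = 2
∇f at (-3, 1, -1) = (19, 15, 2)
∇f · a = (19)(4) + (15)(3) + (2)(-1) = 119

119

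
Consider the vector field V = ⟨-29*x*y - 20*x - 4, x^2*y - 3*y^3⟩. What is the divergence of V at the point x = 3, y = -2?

∂V₁/∂x = -29*y - 20
∂V₂/∂y = x^2 - 9*y^2
∇·V = x^2 - 9*y^2 - 29*y - 20
At (3, -2): 11.

11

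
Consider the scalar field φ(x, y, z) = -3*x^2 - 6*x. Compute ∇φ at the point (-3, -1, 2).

(12, 0, 0)

∂φ/∂x = -6*x - 6
∂φ/∂y = 0
∂φ/∂z = 0
∇φ = (-6*x - 6, 0, 0)
At (-3, -1, 2): (12, 0, 0).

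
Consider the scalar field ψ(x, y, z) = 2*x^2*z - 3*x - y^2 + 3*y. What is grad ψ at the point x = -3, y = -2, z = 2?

(-27, 7, 18)

∂ψ/∂x = 4*x*z - 3
∂ψ/∂y = -2*y + 3
∂ψ/∂z = 2*x^2
∇ψ = (4*x*z - 3, -2*y + 3, 2*x^2)
At (-3, -2, 2): (-27, 7, 18).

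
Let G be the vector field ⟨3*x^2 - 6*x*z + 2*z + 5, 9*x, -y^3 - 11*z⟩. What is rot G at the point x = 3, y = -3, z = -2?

(∇×G)₁ = ∂G₃/∂y − ∂G₂/∂z = -3*y^2
(∇×G)₂ = ∂G₁/∂z − ∂G₃/∂x = -6*x + 2
(∇×G)₃ = ∂G₂/∂x − ∂G₁/∂y = 9
∇×G = (-3*y^2, -6*x + 2, 9)
At (3, -3, -2): (-27, -16, 9).

(-27, -16, 9)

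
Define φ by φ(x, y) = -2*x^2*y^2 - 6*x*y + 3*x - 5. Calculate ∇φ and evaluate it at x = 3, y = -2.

∂φ/∂x = -4*x*y^2 - 6*y + 3
∂φ/∂y = -4*x^2*y - 6*x
∇φ = (-4*x*y^2 - 6*y + 3, -4*x^2*y - 6*x)
At (3, -2): (-33, 54).

(-33, 54)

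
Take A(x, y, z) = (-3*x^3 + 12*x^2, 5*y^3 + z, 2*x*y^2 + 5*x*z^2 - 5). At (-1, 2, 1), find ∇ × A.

(-9, -13, 0)

(∇×A)₁ = ∂A₃/∂y − ∂A₂/∂z = 4*x*y - 1
(∇×A)₂ = ∂A₁/∂z − ∂A₃/∂x = -2*y^2 - 5*z^2
(∇×A)₃ = ∂A₂/∂x − ∂A₁/∂y = 0
∇×A = (4*x*y - 1, -2*y^2 - 5*z^2, 0)
At (-1, 2, 1): (-9, -13, 0).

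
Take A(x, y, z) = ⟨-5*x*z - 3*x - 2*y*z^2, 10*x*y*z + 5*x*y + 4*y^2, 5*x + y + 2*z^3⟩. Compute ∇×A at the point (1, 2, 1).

(-19, -18, 32)

(∇×A)₁ = ∂A₃/∂y − ∂A₂/∂z = -10*x*y + 1
(∇×A)₂ = ∂A₁/∂z − ∂A₃/∂x = -5*x - 4*y*z - 5
(∇×A)₃ = ∂A₂/∂x − ∂A₁/∂y = 10*y*z + 5*y + 2*z^2
∇×A = (-10*x*y + 1, -5*x - 4*y*z - 5, 10*y*z + 5*y + 2*z^2)
At (1, 2, 1): (-19, -18, 32).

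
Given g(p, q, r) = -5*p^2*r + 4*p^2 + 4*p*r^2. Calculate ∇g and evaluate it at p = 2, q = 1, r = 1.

∂g/∂p = -10*p*r + 8*p + 4*r^2
∂g/∂q = 0
∂g/∂r = -5*p^2 + 8*p*r
∇g = (-10*p*r + 8*p + 4*r^2, 0, -5*p^2 + 8*p*r)
At (2, 1, 1): (0, 0, -4).

(0, 0, -4)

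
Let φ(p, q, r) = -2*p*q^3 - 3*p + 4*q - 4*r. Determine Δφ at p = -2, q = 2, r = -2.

∂²φ/∂p² = 0
∂²φ/∂q² = -12*p*q
∂²φ/∂r² = 0
∇²φ = -12*p*q
At (-2, 2, -2): 48.

48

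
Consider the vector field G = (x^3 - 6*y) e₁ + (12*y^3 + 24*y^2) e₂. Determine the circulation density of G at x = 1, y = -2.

∂G₂/∂x = 0
∂G₁/∂y = -6
Scalar curl = 6
At (1, -2): 6.

6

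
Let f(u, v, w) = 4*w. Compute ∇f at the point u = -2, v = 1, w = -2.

∂f/∂u = 0
∂f/∂v = 0
∂f/∂w = 4
∇f = (0, 0, 4)
At (-2, 1, -2): (0, 0, 4).

(0, 0, 4)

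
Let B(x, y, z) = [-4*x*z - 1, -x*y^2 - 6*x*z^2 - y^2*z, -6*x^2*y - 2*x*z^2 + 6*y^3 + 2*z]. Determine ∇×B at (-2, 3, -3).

(219, -46, -63)

(∇×B)₁ = ∂B₃/∂y − ∂B₂/∂z = -6*x^2 + 12*x*z + 19*y^2
(∇×B)₂ = ∂B₁/∂z − ∂B₃/∂x = 12*x*y - 4*x + 2*z^2
(∇×B)₃ = ∂B₂/∂x − ∂B₁/∂y = -y^2 - 6*z^2
∇×B = (-6*x^2 + 12*x*z + 19*y^2, 12*x*y - 4*x + 2*z^2, -y^2 - 6*z^2)
At (-2, 3, -3): (219, -46, -63).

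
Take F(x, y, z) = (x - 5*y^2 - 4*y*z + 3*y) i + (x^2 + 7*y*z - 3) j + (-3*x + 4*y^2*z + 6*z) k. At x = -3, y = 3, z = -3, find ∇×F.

(-93, -9, 9)

(∇×F)₁ = ∂F₃/∂y − ∂F₂/∂z = 8*y*z - 7*y
(∇×F)₂ = ∂F₁/∂z − ∂F₃/∂x = -4*y + 3
(∇×F)₃ = ∂F₂/∂x − ∂F₁/∂y = 2*x + 10*y + 4*z - 3
∇×F = (8*y*z - 7*y, -4*y + 3, 2*x + 10*y + 4*z - 3)
At (-3, 3, -3): (-93, -9, 9).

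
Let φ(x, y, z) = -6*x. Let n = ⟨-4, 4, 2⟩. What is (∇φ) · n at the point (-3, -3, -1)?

24

∂φ/∂x = -6
∂φ/∂y = 0
∂φ/∂z = 0
∇φ at (-3, -3, -1) = (-6, 0, 0)
∇φ · n = (-6)(-4) + (0)(4) + (0)(2) = 24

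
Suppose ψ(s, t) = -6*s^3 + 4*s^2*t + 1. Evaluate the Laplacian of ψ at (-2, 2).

88

∂²ψ/∂s² = 4*(-9*s + 2*t)
∂²ψ/∂t² = 0
∇²ψ = -36*s + 8*t
At (-2, 2): 88.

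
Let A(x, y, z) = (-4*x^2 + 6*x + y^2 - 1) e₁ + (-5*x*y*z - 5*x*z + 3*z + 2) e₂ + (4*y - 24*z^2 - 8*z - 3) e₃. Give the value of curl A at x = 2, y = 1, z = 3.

(21, 0, -32)

(∇×A)₁ = ∂A₃/∂y − ∂A₂/∂z = 5*x*y + 5*x + 1
(∇×A)₂ = ∂A₁/∂z − ∂A₃/∂x = 0
(∇×A)₃ = ∂A₂/∂x − ∂A₁/∂y = -5*y*z - 2*y - 5*z
∇×A = (5*x*y + 5*x + 1, 0, -5*y*z - 2*y - 5*z)
At (2, 1, 3): (21, 0, -32).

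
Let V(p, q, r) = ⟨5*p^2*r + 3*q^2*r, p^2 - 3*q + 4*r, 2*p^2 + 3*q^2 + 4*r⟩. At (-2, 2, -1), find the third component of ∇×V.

8

(∇×V)_3 = ∂V₂/∂p − ∂V₁/∂q
= 2*p − (6*q*r)
= 2*p - 6*q*r
At (-2, 2, -1): 8.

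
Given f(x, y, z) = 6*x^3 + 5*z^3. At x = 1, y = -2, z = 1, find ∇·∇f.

∂²f/∂x² = 36*x
∂²f/∂y² = 0
∂²f/∂z² = 30*z
∇²f = 36*x + 30*z
At (1, -2, 1): 66.

66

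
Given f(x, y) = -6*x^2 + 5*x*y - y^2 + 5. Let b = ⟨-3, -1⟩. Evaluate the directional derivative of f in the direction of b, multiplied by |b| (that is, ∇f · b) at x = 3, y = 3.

∂f/∂x = -12*x + 5*y
∂f/∂y = 5*x - 2*y
∇f at (3, 3) = (-21, 9)
∇f · b = (-21)(-3) + (9)(-1) = 54

54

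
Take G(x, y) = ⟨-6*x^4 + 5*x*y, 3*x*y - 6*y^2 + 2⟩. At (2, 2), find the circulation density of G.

∂G₂/∂x = 3*y
∂G₁/∂y = 5*x
Scalar curl = -5*x + 3*y
At (2, 2): -4.

-4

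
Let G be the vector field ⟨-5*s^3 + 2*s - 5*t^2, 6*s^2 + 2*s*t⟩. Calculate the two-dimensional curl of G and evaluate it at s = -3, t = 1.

-24

∂G₂/∂s = 12*s + 2*t
∂G₁/∂t = -10*t
Scalar curl = 12*s + 12*t
At (-3, 1): -24.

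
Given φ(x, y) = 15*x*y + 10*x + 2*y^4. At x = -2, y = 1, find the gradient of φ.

∂φ/∂x = 15*y + 10
∂φ/∂y = 15*x + 8*y^3
∇φ = (15*y + 10, 15*x + 8*y^3)
At (-2, 1): (25, -22).

(25, -22)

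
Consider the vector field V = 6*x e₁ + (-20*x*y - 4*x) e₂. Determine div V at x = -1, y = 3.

∂V₁/∂x = 6
∂V₂/∂y = -20*x
∇·V = -20*x + 6
At (-1, 3): 26.

26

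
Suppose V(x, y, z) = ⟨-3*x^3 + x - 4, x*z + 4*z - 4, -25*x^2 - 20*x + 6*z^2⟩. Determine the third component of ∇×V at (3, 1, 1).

1

(∇×V)_3 = ∂V₂/∂x − ∂V₁/∂y
= z − (0)
= z
At (3, 1, 1): 1.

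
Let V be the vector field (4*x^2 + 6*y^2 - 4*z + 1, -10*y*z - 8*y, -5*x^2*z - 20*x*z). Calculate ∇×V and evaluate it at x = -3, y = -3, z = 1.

(-30, -14, 36)

(∇×V)₁ = ∂V₃/∂y − ∂V₂/∂z = 10*y
(∇×V)₂ = ∂V₁/∂z − ∂V₃/∂x = 10*x*z + 20*z - 4
(∇×V)₃ = ∂V₂/∂x − ∂V₁/∂y = -12*y
∇×V = (10*y, 10*x*z + 20*z - 4, -12*y)
At (-3, -3, 1): (-30, -14, 36).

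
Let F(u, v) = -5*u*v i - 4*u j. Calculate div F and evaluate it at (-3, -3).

∂F₁/∂u = -5*v
∂F₂/∂v = 0
∇·F = -5*v
At (-3, -3): 15.

15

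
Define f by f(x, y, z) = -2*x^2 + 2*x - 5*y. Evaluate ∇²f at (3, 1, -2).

-4

∂²f/∂x² = -4
∂²f/∂y² = 0
∂²f/∂z² = 0
∇²f = -4
At (3, 1, -2): -4.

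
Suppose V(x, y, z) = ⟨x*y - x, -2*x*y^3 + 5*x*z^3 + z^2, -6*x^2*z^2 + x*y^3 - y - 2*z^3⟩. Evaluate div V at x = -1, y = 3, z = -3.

∂V₁/∂x = y - 1
∂V₂/∂y = -6*x*y^2
∂V₃/∂z = -12*x^2*z - 6*z^2
∇·V = -12*x^2*z - 6*x*y^2 + y - 6*z^2 - 1
At (-1, 3, -3): 38.

38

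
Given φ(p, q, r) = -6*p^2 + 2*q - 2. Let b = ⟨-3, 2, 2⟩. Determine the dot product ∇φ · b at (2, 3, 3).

76

∂φ/∂p = -12*p
∂φ/∂q = 2
∂φ/∂r = 0
∇φ at (2, 3, 3) = (-24, 2, 0)
∇φ · b = (-24)(-3) + (2)(2) + (0)(2) = 76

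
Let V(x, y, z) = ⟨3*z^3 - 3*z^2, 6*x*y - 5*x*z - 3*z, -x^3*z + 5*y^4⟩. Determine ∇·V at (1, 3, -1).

∂V₁/∂x = 0
∂V₂/∂y = 6*x
∂V₃/∂z = -x^3
∇·V = -x^3 + 6*x
At (1, 3, -1): 5.

5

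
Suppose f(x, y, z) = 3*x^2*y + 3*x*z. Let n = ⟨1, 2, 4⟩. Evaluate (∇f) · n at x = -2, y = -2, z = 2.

∂f/∂x = 6*x*y + 3*z
∂f/∂y = 3*x^2
∂f/∂z = 3*x
∇f at (-2, -2, 2) = (30, 12, -6)
∇f · n = (30)(1) + (12)(2) + (-6)(4) = 30

30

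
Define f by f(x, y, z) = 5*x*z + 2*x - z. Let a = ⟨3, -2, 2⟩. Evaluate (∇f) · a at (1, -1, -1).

∂f/∂x = 5*z + 2
∂f/∂y = 0
∂f/∂z = 5*x - 1
∇f at (1, -1, -1) = (-3, 0, 4)
∇f · a = (-3)(3) + (0)(-2) + (4)(2) = -1

-1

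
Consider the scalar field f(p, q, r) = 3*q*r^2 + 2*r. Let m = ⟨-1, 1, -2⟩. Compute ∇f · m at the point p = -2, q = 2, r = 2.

-40

∂f/∂p = 0
∂f/∂q = 3*r^2
∂f/∂r = 6*q*r + 2
∇f at (-2, 2, 2) = (0, 12, 26)
∇f · m = (0)(-1) + (12)(1) + (26)(-2) = -40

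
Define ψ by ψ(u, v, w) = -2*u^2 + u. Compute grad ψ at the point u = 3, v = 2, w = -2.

∂ψ/∂u = -4*u + 1
∂ψ/∂v = 0
∂ψ/∂w = 0
∇ψ = (-4*u + 1, 0, 0)
At (3, 2, -2): (-11, 0, 0).

(-11, 0, 0)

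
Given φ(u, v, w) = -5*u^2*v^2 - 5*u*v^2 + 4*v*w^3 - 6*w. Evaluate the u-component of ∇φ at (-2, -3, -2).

(∇φ)_1 = ∂φ/∂u = -10*u*v^2 - 5*v^2
At (-2, -3, -2): 135.

135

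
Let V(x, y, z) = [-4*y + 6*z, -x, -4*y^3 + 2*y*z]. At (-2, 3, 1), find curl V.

(-106, 6, 3)

(∇×V)₁ = ∂V₃/∂y − ∂V₂/∂z = -12*y^2 + 2*z
(∇×V)₂ = ∂V₁/∂z − ∂V₃/∂x = 6
(∇×V)₃ = ∂V₂/∂x − ∂V₁/∂y = 3
∇×V = (-12*y^2 + 2*z, 6, 3)
At (-2, 3, 1): (-106, 6, 3).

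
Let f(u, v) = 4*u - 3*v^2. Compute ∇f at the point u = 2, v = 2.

∂f/∂u = 4
∂f/∂v = -6*v
∇f = (4, -6*v)
At (2, 2): (4, -12).

(4, -12)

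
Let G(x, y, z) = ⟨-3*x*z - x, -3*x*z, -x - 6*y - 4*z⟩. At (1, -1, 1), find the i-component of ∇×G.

-3

(∇×G)_1 = ∂G₃/∂y − ∂G₂/∂z
= -6 − (-3*x)
= 3*x - 6
At (1, -1, 1): -3.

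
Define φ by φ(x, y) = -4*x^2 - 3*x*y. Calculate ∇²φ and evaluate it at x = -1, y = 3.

∂²φ/∂x² = -8
∂²φ/∂y² = 0
∇²φ = -8
At (-1, 3): -8.

-8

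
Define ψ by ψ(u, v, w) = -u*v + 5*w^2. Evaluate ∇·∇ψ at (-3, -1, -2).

10

∂²ψ/∂u² = 0
∂²ψ/∂v² = 0
∂²ψ/∂w² = 10
∇²ψ = 10
At (-3, -1, -2): 10.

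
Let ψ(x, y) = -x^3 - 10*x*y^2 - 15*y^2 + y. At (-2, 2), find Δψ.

∂²ψ/∂x² = -6*x
∂²ψ/∂y² = -10*(2*x + 3)
∇²ψ = -26*x - 30
At (-2, 2): 22.

22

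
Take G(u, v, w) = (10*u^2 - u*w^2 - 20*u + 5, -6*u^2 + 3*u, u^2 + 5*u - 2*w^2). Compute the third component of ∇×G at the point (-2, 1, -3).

27

(∇×G)_3 = ∂G₂/∂u − ∂G₁/∂v
= -12*u + 3 − (0)
= -12*u + 3
At (-2, 1, -3): 27.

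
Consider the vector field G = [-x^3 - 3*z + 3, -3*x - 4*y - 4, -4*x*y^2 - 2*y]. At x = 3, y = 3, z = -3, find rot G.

(-74, 33, -3)

(∇×G)₁ = ∂G₃/∂y − ∂G₂/∂z = -8*x*y - 2
(∇×G)₂ = ∂G₁/∂z − ∂G₃/∂x = 4*y^2 - 3
(∇×G)₃ = ∂G₂/∂x − ∂G₁/∂y = -3
∇×G = (-8*x*y - 2, 4*y^2 - 3, -3)
At (3, 3, -3): (-74, 33, -3).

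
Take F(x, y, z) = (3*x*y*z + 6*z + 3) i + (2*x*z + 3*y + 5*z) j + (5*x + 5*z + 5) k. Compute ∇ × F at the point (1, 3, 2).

(∇×F)₁ = ∂F₃/∂y − ∂F₂/∂z = -2*x - 5
(∇×F)₂ = ∂F₁/∂z − ∂F₃/∂x = 3*x*y + 1
(∇×F)₃ = ∂F₂/∂x − ∂F₁/∂y = -3*x*z + 2*z
∇×F = (-2*x - 5, 3*x*y + 1, -3*x*z + 2*z)
At (1, 3, 2): (-7, 10, -2).

(-7, 10, -2)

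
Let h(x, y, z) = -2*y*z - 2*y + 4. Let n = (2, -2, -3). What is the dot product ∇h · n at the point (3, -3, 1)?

-10

∂h/∂x = 0
∂h/∂y = -2*z - 2
∂h/∂z = -2*y
∇h at (3, -3, 1) = (0, -4, 6)
∇h · n = (0)(2) + (-4)(-2) + (6)(-3) = -10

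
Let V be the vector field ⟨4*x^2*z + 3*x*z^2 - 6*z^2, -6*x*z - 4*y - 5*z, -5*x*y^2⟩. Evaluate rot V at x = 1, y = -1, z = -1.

(21, 15, 6)

(∇×V)₁ = ∂V₃/∂y − ∂V₂/∂z = -10*x*y + 6*x + 5
(∇×V)₂ = ∂V₁/∂z − ∂V₃/∂x = 4*x^2 + 6*x*z + 5*y^2 - 12*z
(∇×V)₃ = ∂V₂/∂x − ∂V₁/∂y = -6*z
∇×V = (-10*x*y + 6*x + 5, 4*x^2 + 6*x*z + 5*y^2 - 12*z, -6*z)
At (1, -1, -1): (21, 15, 6).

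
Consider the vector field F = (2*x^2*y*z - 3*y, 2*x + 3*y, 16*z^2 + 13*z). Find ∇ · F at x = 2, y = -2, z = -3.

-32

∂F₁/∂x = 4*x*y*z
∂F₂/∂y = 3
∂F₃/∂z = 32*z + 13
∇·F = 4*x*y*z + 32*z + 16
At (2, -2, -3): -32.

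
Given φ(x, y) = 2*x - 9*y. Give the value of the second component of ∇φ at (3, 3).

(∇φ)_2 = ∂φ/∂y = -9
At (3, 3): -9.

-9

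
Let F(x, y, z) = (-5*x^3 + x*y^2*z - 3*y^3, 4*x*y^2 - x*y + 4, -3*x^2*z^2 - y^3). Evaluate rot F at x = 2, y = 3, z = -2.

(∇×F)₁ = ∂F₃/∂y − ∂F₂/∂z = -3*y^2
(∇×F)₂ = ∂F₁/∂z − ∂F₃/∂x = x*y^2 + 6*x*z^2
(∇×F)₃ = ∂F₂/∂x − ∂F₁/∂y = -2*x*y*z + 13*y^2 - y
∇×F = (-3*y^2, x*y^2 + 6*x*z^2, -2*x*y*z + 13*y^2 - y)
At (2, 3, -2): (-27, 66, 138).

(-27, 66, 138)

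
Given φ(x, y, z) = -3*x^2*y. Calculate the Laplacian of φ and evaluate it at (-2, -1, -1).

∂²φ/∂x² = -6*y
∂²φ/∂y² = 0
∂²φ/∂z² = 0
∇²φ = -6*y
At (-2, -1, -1): 6.

6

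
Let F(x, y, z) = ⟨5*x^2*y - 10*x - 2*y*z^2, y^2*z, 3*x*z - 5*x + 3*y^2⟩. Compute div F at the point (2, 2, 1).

∂F₁/∂x = 10*x*y - 10
∂F₂/∂y = 2*y*z
∂F₃/∂z = 3*x
∇·F = 10*x*y + 3*x + 2*y*z - 10
At (2, 2, 1): 40.

40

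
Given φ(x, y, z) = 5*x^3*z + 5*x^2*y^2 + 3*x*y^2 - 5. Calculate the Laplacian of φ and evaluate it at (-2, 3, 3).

-62

∂²φ/∂x² = 10*(3*x*z + y^2)
∂²φ/∂y² = 2*x*(5*x + 3)
∂²φ/∂z² = 0
∇²φ = 10*x^2 + 30*x*z + 6*x + 10*y^2
At (-2, 3, 3): -62.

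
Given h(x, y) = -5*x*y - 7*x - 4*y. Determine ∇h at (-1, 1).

(-12, 1)

∂h/∂x = -5*y - 7
∂h/∂y = -5*x - 4
∇h = (-5*y - 7, -5*x - 4)
At (-1, 1): (-12, 1).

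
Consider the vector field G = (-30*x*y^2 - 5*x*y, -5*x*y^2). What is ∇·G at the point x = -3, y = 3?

∂G₁/∂x = -30*y^2 - 5*y
∂G₂/∂y = -10*x*y
∇·G = -10*x*y - 30*y^2 - 5*y
At (-3, 3): -195.

-195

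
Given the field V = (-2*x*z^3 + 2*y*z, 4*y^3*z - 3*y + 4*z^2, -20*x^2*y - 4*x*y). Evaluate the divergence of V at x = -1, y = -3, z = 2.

197

∂V₁/∂x = -2*z^3
∂V₂/∂y = 12*y^2*z - 3
∂V₃/∂z = 0
∇·V = 12*y^2*z - 2*z^3 - 3
At (-1, -3, 2): 197.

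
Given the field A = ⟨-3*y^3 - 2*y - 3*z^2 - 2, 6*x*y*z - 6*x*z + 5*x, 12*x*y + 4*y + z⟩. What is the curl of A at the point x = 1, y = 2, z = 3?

(10, -42, 61)

(∇×A)₁ = ∂A₃/∂y − ∂A₂/∂z = -6*x*y + 18*x + 4
(∇×A)₂ = ∂A₁/∂z − ∂A₃/∂x = -12*y - 6*z
(∇×A)₃ = ∂A₂/∂x − ∂A₁/∂y = 9*y^2 + 6*y*z - 6*z + 7
∇×A = (-6*x*y + 18*x + 4, -12*y - 6*z, 9*y^2 + 6*y*z - 6*z + 7)
At (1, 2, 3): (10, -42, 61).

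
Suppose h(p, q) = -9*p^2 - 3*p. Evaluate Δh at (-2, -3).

-18

∂²h/∂p² = -18
∂²h/∂q² = 0
∇²h = -18
At (-2, -3): -18.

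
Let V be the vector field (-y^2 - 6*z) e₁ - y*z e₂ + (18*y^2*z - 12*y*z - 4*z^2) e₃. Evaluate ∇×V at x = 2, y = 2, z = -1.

(∇×V)₁ = ∂V₃/∂y − ∂V₂/∂z = 36*y*z + y - 12*z
(∇×V)₂ = ∂V₁/∂z − ∂V₃/∂x = -6
(∇×V)₃ = ∂V₂/∂x − ∂V₁/∂y = 2*y
∇×V = (36*y*z + y - 12*z, -6, 2*y)
At (2, 2, -1): (-58, -6, 4).

(-58, -6, 4)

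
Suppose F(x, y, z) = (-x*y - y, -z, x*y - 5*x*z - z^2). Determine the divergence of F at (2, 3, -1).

∂F₁/∂x = -y
∂F₂/∂y = 0
∂F₃/∂z = -5*x - 2*z
∇·F = -5*x - y - 2*z
At (2, 3, -1): -11.

-11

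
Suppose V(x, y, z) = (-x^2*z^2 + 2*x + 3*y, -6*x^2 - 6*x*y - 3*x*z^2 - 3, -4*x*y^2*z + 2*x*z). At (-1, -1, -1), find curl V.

(∇×V)₁ = ∂V₃/∂y − ∂V₂/∂z = -8*x*y*z + 6*x*z
(∇×V)₂ = ∂V₁/∂z − ∂V₃/∂x = -2*x^2*z + 4*y^2*z - 2*z
(∇×V)₃ = ∂V₂/∂x − ∂V₁/∂y = -12*x - 6*y - 3*z^2 - 3
∇×V = (-8*x*y*z + 6*x*z, -2*x^2*z + 4*y^2*z - 2*z, -12*x - 6*y - 3*z^2 - 3)
At (-1, -1, -1): (14, 0, 12).

(14, 0, 12)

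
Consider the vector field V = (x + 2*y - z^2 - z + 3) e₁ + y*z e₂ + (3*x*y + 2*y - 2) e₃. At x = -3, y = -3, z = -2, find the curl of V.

(-4, 12, -2)

(∇×V)₁ = ∂V₃/∂y − ∂V₂/∂z = 3*x - y + 2
(∇×V)₂ = ∂V₁/∂z − ∂V₃/∂x = -3*y - 2*z - 1
(∇×V)₃ = ∂V₂/∂x − ∂V₁/∂y = -2
∇×V = (3*x - y + 2, -3*y - 2*z - 1, -2)
At (-3, -3, -2): (-4, 12, -2).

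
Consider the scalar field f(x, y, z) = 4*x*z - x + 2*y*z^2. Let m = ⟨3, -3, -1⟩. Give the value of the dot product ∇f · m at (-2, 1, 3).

∂f/∂x = 4*z - 1
∂f/∂y = 2*z^2
∂f/∂z = 4*x + 4*y*z
∇f at (-2, 1, 3) = (11, 18, 4)
∇f · m = (11)(3) + (18)(-3) + (4)(-1) = -25

-25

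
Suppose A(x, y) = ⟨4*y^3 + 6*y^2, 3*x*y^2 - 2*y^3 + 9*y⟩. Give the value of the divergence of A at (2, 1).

∂A₁/∂x = 0
∂A₂/∂y = 6*x*y - 6*y^2 + 9
∇·A = 6*x*y - 6*y^2 + 9
At (2, 1): 15.

15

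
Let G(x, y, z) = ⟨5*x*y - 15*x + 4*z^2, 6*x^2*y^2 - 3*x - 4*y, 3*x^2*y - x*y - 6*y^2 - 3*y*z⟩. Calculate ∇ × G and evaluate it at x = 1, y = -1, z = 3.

(∇×G)₁ = ∂G₃/∂y − ∂G₂/∂z = 3*x^2 - x - 12*y - 3*z
(∇×G)₂ = ∂G₁/∂z − ∂G₃/∂x = -6*x*y + y + 8*z
(∇×G)₃ = ∂G₂/∂x − ∂G₁/∂y = 12*x*y^2 - 5*x - 3
∇×G = (3*x^2 - x - 12*y - 3*z, -6*x*y + y + 8*z, 12*x*y^2 - 5*x - 3)
At (1, -1, 3): (5, 29, 4).

(5, 29, 4)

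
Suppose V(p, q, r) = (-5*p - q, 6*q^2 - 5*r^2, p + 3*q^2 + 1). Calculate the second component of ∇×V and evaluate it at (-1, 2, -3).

(∇×V)_2 = ∂V₁/∂r − ∂V₃/∂p
= 0 − (1)
= -1
At (-1, 2, -3): -1.

-1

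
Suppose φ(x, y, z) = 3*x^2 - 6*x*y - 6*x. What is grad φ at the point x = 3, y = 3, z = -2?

(-6, -18, 0)

∂φ/∂x = 6*x - 6*y - 6
∂φ/∂y = -6*x
∂φ/∂z = 0
∇φ = (6*x - 6*y - 6, -6*x, 0)
At (3, 3, -2): (-6, -18, 0).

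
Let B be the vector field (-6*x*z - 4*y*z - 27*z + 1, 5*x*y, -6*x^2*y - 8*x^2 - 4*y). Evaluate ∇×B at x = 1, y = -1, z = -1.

(-10, -25, -9)

(∇×B)₁ = ∂B₃/∂y − ∂B₂/∂z = -6*x^2 - 4
(∇×B)₂ = ∂B₁/∂z − ∂B₃/∂x = 12*x*y + 10*x - 4*y - 27
(∇×B)₃ = ∂B₂/∂x − ∂B₁/∂y = 5*y + 4*z
∇×B = (-6*x^2 - 4, 12*x*y + 10*x - 4*y - 27, 5*y + 4*z)
At (1, -1, -1): (-10, -25, -9).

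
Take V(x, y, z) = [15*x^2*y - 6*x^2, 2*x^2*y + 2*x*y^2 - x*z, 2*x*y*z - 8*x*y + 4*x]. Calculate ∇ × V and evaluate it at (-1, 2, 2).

(∇×V)₁ = ∂V₃/∂y − ∂V₂/∂z = 2*x*z - 7*x
(∇×V)₂ = ∂V₁/∂z − ∂V₃/∂x = -2*y*z + 8*y - 4
(∇×V)₃ = ∂V₂/∂x − ∂V₁/∂y = -15*x^2 + 4*x*y + 2*y^2 - z
∇×V = (2*x*z - 7*x, -2*y*z + 8*y - 4, -15*x^2 + 4*x*y + 2*y^2 - z)
At (-1, 2, 2): (3, 4, -17).

(3, 4, -17)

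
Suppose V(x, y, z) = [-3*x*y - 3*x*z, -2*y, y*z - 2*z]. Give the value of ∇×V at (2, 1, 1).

(∇×V)₁ = ∂V₃/∂y − ∂V₂/∂z = z
(∇×V)₂ = ∂V₁/∂z − ∂V₃/∂x = -3*x
(∇×V)₃ = ∂V₂/∂x − ∂V₁/∂y = 3*x
∇×V = (z, -3*x, 3*x)
At (2, 1, 1): (1, -6, 6).

(1, -6, 6)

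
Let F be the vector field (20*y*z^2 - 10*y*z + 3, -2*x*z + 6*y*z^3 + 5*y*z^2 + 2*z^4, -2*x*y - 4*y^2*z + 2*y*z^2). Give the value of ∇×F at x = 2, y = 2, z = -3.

(∇×F)₁ = ∂F₃/∂y − ∂F₂/∂z = -18*y*z^2 - 18*y*z - 8*z^3 + 2*z^2
(∇×F)₂ = ∂F₁/∂z − ∂F₃/∂x = 40*y*z - 8*y
(∇×F)₃ = ∂F₂/∂x − ∂F₁/∂y = -20*z^2 + 8*z
∇×F = (-18*y*z^2 - 18*y*z - 8*z^3 + 2*z^2, 40*y*z - 8*y, -20*z^2 + 8*z)
At (2, 2, -3): (18, -256, -204).

(18, -256, -204)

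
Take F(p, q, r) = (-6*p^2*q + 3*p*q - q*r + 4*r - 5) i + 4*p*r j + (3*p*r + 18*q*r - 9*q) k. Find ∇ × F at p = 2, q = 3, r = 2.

(∇×F)₁ = ∂F₃/∂q − ∂F₂/∂r = -4*p + 18*r - 9
(∇×F)₂ = ∂F₁/∂r − ∂F₃/∂p = -q - 3*r + 4
(∇×F)₃ = ∂F₂/∂p − ∂F₁/∂q = 6*p^2 - 3*p + 5*r
∇×F = (-4*p + 18*r - 9, -q - 3*r + 4, 6*p^2 - 3*p + 5*r)
At (2, 3, 2): (19, -5, 28).

(19, -5, 28)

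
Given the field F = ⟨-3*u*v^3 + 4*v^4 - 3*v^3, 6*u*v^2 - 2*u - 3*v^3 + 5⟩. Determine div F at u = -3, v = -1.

∂F₁/∂u = -3*v^3
∂F₂/∂v = 12*u*v - 9*v^2
∇·F = 12*u*v - 3*v^3 - 9*v^2
At (-3, -1): 30.

30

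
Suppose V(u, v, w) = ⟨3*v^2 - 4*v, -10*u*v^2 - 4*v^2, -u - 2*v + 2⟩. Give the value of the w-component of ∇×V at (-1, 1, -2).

(∇×V)_3 = ∂V₂/∂u − ∂V₁/∂v
= -10*v^2 − (6*v - 4)
= -10*v^2 - 6*v + 4
At (-1, 1, -2): -12.

-12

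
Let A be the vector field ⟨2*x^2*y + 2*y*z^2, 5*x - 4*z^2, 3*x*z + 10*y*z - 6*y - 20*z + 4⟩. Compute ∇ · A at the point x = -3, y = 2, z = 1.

∂A₁/∂x = 4*x*y
∂A₂/∂y = 0
∂A₃/∂z = 3*x + 10*y - 20
∇·A = 4*x*y + 3*x + 10*y - 20
At (-3, 2, 1): -33.

-33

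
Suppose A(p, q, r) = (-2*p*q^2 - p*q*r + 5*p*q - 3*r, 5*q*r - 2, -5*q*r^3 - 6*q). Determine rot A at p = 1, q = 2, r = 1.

(∇×A)₁ = ∂A₃/∂q − ∂A₂/∂r = -5*q - 5*r^3 - 6
(∇×A)₂ = ∂A₁/∂r − ∂A₃/∂p = -p*q - 3
(∇×A)₃ = ∂A₂/∂p − ∂A₁/∂q = 4*p*q + p*r - 5*p
∇×A = (-5*q - 5*r^3 - 6, -p*q - 3, 4*p*q + p*r - 5*p)
At (1, 2, 1): (-21, -5, 4).

(-21, -5, 4)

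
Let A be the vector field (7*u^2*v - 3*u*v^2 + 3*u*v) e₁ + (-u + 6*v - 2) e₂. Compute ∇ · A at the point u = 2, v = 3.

72

∂A₁/∂u = 14*u*v - 3*v^2 + 3*v
∂A₂/∂v = 6
∇·A = 14*u*v - 3*v^2 + 3*v + 6
At (2, 3): 72.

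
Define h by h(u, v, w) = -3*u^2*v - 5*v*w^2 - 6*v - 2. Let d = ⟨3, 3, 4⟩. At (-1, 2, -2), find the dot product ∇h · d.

109

∂h/∂u = -6*u*v
∂h/∂v = -3*u^2 - 5*w^2 - 6
∂h/∂w = -10*v*w
∇h at (-1, 2, -2) = (12, -29, 40)
∇h · d = (12)(3) + (-29)(3) + (40)(4) = 109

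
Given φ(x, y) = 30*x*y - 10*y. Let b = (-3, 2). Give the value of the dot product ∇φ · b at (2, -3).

∂φ/∂x = 30*y
∂φ/∂y = 30*x - 10
∇φ at (2, -3) = (-90, 50)
∇φ · b = (-90)(-3) + (50)(2) = 370

370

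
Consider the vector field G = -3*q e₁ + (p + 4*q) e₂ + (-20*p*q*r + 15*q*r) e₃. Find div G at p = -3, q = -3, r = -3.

∂G₁/∂p = 0
∂G₂/∂q = 4
∂G₃/∂r = -20*p*q + 15*q
∇·G = -20*p*q + 15*q + 4
At (-3, -3, -3): -221.

-221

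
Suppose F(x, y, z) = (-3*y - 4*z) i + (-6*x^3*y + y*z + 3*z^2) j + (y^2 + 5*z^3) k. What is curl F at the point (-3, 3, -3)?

(21, -4, -483)

(∇×F)₁ = ∂F₃/∂y − ∂F₂/∂z = y - 6*z
(∇×F)₂ = ∂F₁/∂z − ∂F₃/∂x = -4
(∇×F)₃ = ∂F₂/∂x − ∂F₁/∂y = -18*x^2*y + 3
∇×F = (y - 6*z, -4, -18*x^2*y + 3)
At (-3, 3, -3): (21, -4, -483).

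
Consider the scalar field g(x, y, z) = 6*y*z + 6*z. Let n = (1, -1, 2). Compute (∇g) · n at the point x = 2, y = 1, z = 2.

∂g/∂x = 0
∂g/∂y = 6*z
∂g/∂z = 6*y + 6
∇g at (2, 1, 2) = (0, 12, 12)
∇g · n = (0)(1) + (12)(-1) + (12)(2) = 12

12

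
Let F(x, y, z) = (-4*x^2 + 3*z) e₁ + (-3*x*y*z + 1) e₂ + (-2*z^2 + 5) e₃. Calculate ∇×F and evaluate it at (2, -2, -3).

(-12, 3, -18)

(∇×F)₁ = ∂F₃/∂y − ∂F₂/∂z = 3*x*y
(∇×F)₂ = ∂F₁/∂z − ∂F₃/∂x = 3
(∇×F)₃ = ∂F₂/∂x − ∂F₁/∂y = -3*y*z
∇×F = (3*x*y, 3, -3*y*z)
At (2, -2, -3): (-12, 3, -18).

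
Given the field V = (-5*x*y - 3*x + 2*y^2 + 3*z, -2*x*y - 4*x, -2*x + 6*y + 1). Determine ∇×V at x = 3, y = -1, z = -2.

(6, 5, 17)

(∇×V)₁ = ∂V₃/∂y − ∂V₂/∂z = 6
(∇×V)₂ = ∂V₁/∂z − ∂V₃/∂x = 5
(∇×V)₃ = ∂V₂/∂x − ∂V₁/∂y = 5*x - 6*y - 4
∇×V = (6, 5, 5*x - 6*y - 4)
At (3, -1, -2): (6, 5, 17).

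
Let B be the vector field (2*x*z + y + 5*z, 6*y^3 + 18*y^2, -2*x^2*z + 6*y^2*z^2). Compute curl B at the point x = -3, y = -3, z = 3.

(-324, -37, -1)

(∇×B)₁ = ∂B₃/∂y − ∂B₂/∂z = 12*y*z^2
(∇×B)₂ = ∂B₁/∂z − ∂B₃/∂x = 4*x*z + 2*x + 5
(∇×B)₃ = ∂B₂/∂x − ∂B₁/∂y = -1
∇×B = (12*y*z^2, 4*x*z + 2*x + 5, -1)
At (-3, -3, 3): (-324, -37, -1).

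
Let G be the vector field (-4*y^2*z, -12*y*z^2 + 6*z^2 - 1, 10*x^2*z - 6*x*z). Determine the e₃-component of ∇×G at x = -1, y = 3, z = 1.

24

(∇×G)_3 = ∂G₂/∂x − ∂G₁/∂y
= 0 − (-8*y*z)
= 8*y*z
At (-1, 3, 1): 24.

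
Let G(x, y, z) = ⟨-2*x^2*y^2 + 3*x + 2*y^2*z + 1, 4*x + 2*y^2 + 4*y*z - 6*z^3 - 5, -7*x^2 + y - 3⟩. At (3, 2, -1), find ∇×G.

(11, 50, 84)

(∇×G)₁ = ∂G₃/∂y − ∂G₂/∂z = -4*y + 18*z^2 + 1
(∇×G)₂ = ∂G₁/∂z − ∂G₃/∂x = 14*x + 2*y^2
(∇×G)₃ = ∂G₂/∂x − ∂G₁/∂y = 4*x^2*y - 4*y*z + 4
∇×G = (-4*y + 18*z^2 + 1, 14*x + 2*y^2, 4*x^2*y - 4*y*z + 4)
At (3, 2, -1): (11, 50, 84).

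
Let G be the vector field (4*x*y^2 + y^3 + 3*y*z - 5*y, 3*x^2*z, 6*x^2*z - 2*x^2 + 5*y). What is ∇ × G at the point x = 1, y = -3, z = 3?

(∇×G)₁ = ∂G₃/∂y − ∂G₂/∂z = -3*x^2 + 5
(∇×G)₂ = ∂G₁/∂z − ∂G₃/∂x = -12*x*z + 4*x + 3*y
(∇×G)₃ = ∂G₂/∂x − ∂G₁/∂y = -8*x*y + 6*x*z - 3*y^2 - 3*z + 5
∇×G = (-3*x^2 + 5, -12*x*z + 4*x + 3*y, -8*x*y + 6*x*z - 3*y^2 - 3*z + 5)
At (1, -3, 3): (2, -41, 11).

(2, -41, 11)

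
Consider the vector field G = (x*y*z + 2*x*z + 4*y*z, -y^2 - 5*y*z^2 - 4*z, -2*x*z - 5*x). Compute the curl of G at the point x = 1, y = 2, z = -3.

(-56, 11, 15)

(∇×G)₁ = ∂G₃/∂y − ∂G₂/∂z = 10*y*z + 4
(∇×G)₂ = ∂G₁/∂z − ∂G₃/∂x = x*y + 2*x + 4*y + 2*z + 5
(∇×G)₃ = ∂G₂/∂x − ∂G₁/∂y = -x*z - 4*z
∇×G = (10*y*z + 4, x*y + 2*x + 4*y + 2*z + 5, -x*z - 4*z)
At (1, 2, -3): (-56, 11, 15).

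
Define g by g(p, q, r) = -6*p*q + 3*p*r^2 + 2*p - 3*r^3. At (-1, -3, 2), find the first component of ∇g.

32

(∇g)_1 = ∂g/∂p = -6*q + 3*r^2 + 2
At (-1, -3, 2): 32.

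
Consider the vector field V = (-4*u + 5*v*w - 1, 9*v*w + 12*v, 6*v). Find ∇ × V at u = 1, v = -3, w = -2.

(33, -15, 10)

(∇×V)₁ = ∂V₃/∂v − ∂V₂/∂w = -9*v + 6
(∇×V)₂ = ∂V₁/∂w − ∂V₃/∂u = 5*v
(∇×V)₃ = ∂V₂/∂u − ∂V₁/∂v = -5*w
∇×V = (-9*v + 6, 5*v, -5*w)
At (1, -3, -2): (33, -15, 10).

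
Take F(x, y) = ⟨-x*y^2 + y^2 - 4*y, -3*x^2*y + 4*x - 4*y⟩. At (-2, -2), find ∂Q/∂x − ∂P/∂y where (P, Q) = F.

∂F₂/∂x = -6*x*y + 4
∂F₁/∂y = -2*x*y + 2*y - 4
Scalar curl = -4*x*y - 2*y + 8
At (-2, -2): -4.

-4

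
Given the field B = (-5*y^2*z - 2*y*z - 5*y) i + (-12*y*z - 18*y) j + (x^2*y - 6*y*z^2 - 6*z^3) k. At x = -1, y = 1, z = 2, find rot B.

(∇×B)₁ = ∂B₃/∂y − ∂B₂/∂z = x^2 + 12*y - 6*z^2
(∇×B)₂ = ∂B₁/∂z − ∂B₃/∂x = -2*x*y - 5*y^2 - 2*y
(∇×B)₃ = ∂B₂/∂x − ∂B₁/∂y = 10*y*z + 2*z + 5
∇×B = (x^2 + 12*y - 6*z^2, -2*x*y - 5*y^2 - 2*y, 10*y*z + 2*z + 5)
At (-1, 1, 2): (-11, -5, 29).

(-11, -5, 29)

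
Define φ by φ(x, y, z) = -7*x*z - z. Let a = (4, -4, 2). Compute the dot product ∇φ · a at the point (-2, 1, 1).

∂φ/∂x = -7*z
∂φ/∂y = 0
∂φ/∂z = -7*x - 1
∇φ at (-2, 1, 1) = (-7, 0, 13)
∇φ · a = (-7)(4) + (0)(-4) + (13)(2) = -2

-2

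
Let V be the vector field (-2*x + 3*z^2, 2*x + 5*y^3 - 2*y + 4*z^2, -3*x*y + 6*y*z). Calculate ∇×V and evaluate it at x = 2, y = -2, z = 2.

(-10, 6, 2)

(∇×V)₁ = ∂V₃/∂y − ∂V₂/∂z = -3*x - 2*z
(∇×V)₂ = ∂V₁/∂z − ∂V₃/∂x = 3*y + 6*z
(∇×V)₃ = ∂V₂/∂x − ∂V₁/∂y = 2
∇×V = (-3*x - 2*z, 3*y + 6*z, 2)
At (2, -2, 2): (-10, 6, 2).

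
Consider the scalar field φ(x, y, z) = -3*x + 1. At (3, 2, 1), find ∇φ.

∂φ/∂x = -3
∂φ/∂y = 0
∂φ/∂z = 0
∇φ = (-3, 0, 0)
At (3, 2, 1): (-3, 0, 0).

(-3, 0, 0)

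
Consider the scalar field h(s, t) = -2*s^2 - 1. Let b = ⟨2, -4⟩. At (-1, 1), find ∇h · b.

∂h/∂s = -4*s
∂h/∂t = 0
∇h at (-1, 1) = (4, 0)
∇h · b = (4)(2) + (0)(-4) = 8

8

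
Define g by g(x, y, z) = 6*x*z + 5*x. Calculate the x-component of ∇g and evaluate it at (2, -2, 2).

17

(∇g)_1 = ∂g/∂x = 6*z + 5
At (2, -2, 2): 17.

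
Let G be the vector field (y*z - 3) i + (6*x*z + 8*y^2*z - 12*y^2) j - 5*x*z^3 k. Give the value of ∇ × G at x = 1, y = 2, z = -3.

(∇×G)₁ = ∂G₃/∂y − ∂G₂/∂z = -6*x - 8*y^2
(∇×G)₂ = ∂G₁/∂z − ∂G₃/∂x = y + 5*z^3
(∇×G)₃ = ∂G₂/∂x − ∂G₁/∂y = 5*z
∇×G = (-6*x - 8*y^2, y + 5*z^3, 5*z)
At (1, 2, -3): (-38, -133, -15).

(-38, -133, -15)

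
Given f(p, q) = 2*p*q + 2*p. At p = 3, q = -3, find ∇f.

∂f/∂p = 2*q + 2
∂f/∂q = 2*p
∇f = (2*q + 2, 2*p)
At (3, -3): (-4, 6).

(-4, 6)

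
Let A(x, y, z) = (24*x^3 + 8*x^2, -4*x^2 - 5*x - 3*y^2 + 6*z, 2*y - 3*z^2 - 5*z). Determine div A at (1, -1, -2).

101

∂A₁/∂x = 72*x^2 + 16*x
∂A₂/∂y = -6*y
∂A₃/∂z = -6*z - 5
∇·A = 72*x^2 + 16*x - 6*y - 6*z - 5
At (1, -1, -2): 101.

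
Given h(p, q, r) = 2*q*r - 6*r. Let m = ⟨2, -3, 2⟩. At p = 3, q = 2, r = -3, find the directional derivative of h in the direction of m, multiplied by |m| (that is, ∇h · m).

∂h/∂p = 0
∂h/∂q = 2*r
∂h/∂r = 2*q - 6
∇h at (3, 2, -3) = (0, -6, -2)
∇h · m = (0)(2) + (-6)(-3) + (-2)(2) = 14

14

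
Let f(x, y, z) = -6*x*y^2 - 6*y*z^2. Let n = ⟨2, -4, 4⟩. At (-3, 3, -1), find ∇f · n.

-372

∂f/∂x = -6*y^2
∂f/∂y = -12*x*y - 6*z^2
∂f/∂z = -12*y*z
∇f at (-3, 3, -1) = (-54, 102, 36)
∇f · n = (-54)(2) + (102)(-4) + (36)(4) = -372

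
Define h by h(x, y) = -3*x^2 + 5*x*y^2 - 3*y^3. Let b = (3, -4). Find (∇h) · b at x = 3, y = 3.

45

∂h/∂x = -6*x + 5*y^2
∂h/∂y = 10*x*y - 9*y^2
∇h at (3, 3) = (27, 9)
∇h · b = (27)(3) + (9)(-4) = 45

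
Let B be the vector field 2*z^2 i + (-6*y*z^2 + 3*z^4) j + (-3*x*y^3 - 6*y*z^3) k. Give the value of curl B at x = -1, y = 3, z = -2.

(∇×B)₁ = ∂B₃/∂y − ∂B₂/∂z = -9*x*y^2 + 12*y*z - 18*z^3
(∇×B)₂ = ∂B₁/∂z − ∂B₃/∂x = 3*y^3 + 4*z
(∇×B)₃ = ∂B₂/∂x − ∂B₁/∂y = 0
∇×B = (-9*x*y^2 + 12*y*z - 18*z^3, 3*y^3 + 4*z, 0)
At (-1, 3, -2): (153, 73, 0).

(153, 73, 0)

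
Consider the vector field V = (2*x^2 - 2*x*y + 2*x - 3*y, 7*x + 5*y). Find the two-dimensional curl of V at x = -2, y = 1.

∂V₂/∂x = 7
∂V₁/∂y = -2*x - 3
Scalar curl = 2*x + 10
At (-2, 1): 6.

6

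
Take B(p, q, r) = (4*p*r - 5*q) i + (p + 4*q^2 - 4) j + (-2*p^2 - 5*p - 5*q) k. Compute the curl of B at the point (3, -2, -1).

(∇×B)₁ = ∂B₃/∂q − ∂B₂/∂r = -5
(∇×B)₂ = ∂B₁/∂r − ∂B₃/∂p = 8*p + 5
(∇×B)₃ = ∂B₂/∂p − ∂B₁/∂q = 6
∇×B = (-5, 8*p + 5, 6)
At (3, -2, -1): (-5, 29, 6).

(-5, 29, 6)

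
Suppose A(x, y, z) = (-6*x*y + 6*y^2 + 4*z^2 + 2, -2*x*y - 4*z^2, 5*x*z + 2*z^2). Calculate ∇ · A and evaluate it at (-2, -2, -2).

-2

∂A₁/∂x = -6*y
∂A₂/∂y = -2*x
∂A₃/∂z = 5*x + 4*z
∇·A = 3*x - 6*y + 4*z
At (-2, -2, -2): -2.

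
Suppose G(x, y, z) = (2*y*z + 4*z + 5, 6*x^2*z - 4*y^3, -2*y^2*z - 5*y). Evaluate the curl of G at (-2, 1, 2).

(∇×G)₁ = ∂G₃/∂y − ∂G₂/∂z = -6*x^2 - 4*y*z - 5
(∇×G)₂ = ∂G₁/∂z − ∂G₃/∂x = 2*y + 4
(∇×G)₃ = ∂G₂/∂x − ∂G₁/∂y = 12*x*z - 2*z
∇×G = (-6*x^2 - 4*y*z - 5, 2*y + 4, 12*x*z - 2*z)
At (-2, 1, 2): (-37, 6, -52).

(-37, 6, -52)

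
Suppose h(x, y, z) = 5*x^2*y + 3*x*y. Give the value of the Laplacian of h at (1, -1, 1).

-10

∂²h/∂x² = 10*y
∂²h/∂y² = 0
∂²h/∂z² = 0
∇²h = 10*y
At (1, -1, 1): -10.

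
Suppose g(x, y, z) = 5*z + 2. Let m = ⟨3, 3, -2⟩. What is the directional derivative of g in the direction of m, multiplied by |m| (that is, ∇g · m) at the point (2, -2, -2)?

-10

∂g/∂x = 0
∂g/∂y = 0
∂g/∂z = 5
∇g at (2, -2, -2) = (0, 0, 5)
∇g · m = (0)(3) + (0)(3) + (5)(-2) = -10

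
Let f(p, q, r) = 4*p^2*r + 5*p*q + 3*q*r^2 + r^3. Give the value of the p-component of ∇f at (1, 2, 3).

34

(∇f)_1 = ∂f/∂p = 8*p*r + 5*q
At (1, 2, 3): 34.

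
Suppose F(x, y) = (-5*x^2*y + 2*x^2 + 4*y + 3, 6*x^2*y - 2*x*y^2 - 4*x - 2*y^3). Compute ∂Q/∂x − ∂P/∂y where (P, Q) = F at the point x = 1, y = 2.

13

∂F₂/∂x = 12*x*y - 2*y^2 - 4
∂F₁/∂y = -5*x^2 + 4
Scalar curl = 5*x^2 + 12*x*y - 2*y^2 - 8
At (1, 2): 13.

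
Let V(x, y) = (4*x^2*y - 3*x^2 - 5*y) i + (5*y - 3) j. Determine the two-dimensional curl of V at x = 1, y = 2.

1

∂V₂/∂x = 0
∂V₁/∂y = 4*x^2 - 5
Scalar curl = -4*x^2 + 5
At (1, 2): 1.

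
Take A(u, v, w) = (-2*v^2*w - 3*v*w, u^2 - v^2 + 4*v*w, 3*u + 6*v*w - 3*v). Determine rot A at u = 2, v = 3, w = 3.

(∇×A)₁ = ∂A₃/∂v − ∂A₂/∂w = -4*v + 6*w - 3
(∇×A)₂ = ∂A₁/∂w − ∂A₃/∂u = -2*v^2 - 3*v - 3
(∇×A)₃ = ∂A₂/∂u − ∂A₁/∂v = 2*u + 4*v*w + 3*w
∇×A = (-4*v + 6*w - 3, -2*v^2 - 3*v - 3, 2*u + 4*v*w + 3*w)
At (2, 3, 3): (3, -30, 49).

(3, -30, 49)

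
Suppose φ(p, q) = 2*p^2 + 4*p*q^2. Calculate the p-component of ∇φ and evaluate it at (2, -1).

(∇φ)_1 = ∂φ/∂p = 4*p + 4*q^2
At (2, -1): 12.

12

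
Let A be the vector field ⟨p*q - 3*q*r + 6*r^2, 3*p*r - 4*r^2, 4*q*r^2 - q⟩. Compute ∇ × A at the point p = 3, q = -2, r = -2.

(∇×A)₁ = ∂A₃/∂q − ∂A₂/∂r = -3*p + 4*r^2 + 8*r - 1
(∇×A)₂ = ∂A₁/∂r − ∂A₃/∂p = -3*q + 12*r
(∇×A)₃ = ∂A₂/∂p − ∂A₁/∂q = -p + 6*r
∇×A = (-3*p + 4*r^2 + 8*r - 1, -3*q + 12*r, -p + 6*r)
At (3, -2, -2): (-10, -18, -15).

(-10, -18, -15)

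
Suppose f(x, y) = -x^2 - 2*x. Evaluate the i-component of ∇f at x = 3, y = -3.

(∇f)_1 = ∂f/∂x = -2*x - 2
At (3, -3): -8.

-8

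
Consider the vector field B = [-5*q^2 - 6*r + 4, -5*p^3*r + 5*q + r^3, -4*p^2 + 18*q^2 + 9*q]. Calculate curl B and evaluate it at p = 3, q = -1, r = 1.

(∇×B)₁ = ∂B₃/∂q − ∂B₂/∂r = 5*p^3 + 36*q - 3*r^2 + 9
(∇×B)₂ = ∂B₁/∂r − ∂B₃/∂p = 8*p - 6
(∇×B)₃ = ∂B₂/∂p − ∂B₁/∂q = -15*p^2*r + 10*q
∇×B = (5*p^3 + 36*q - 3*r^2 + 9, 8*p - 6, -15*p^2*r + 10*q)
At (3, -1, 1): (105, 18, -145).

(105, 18, -145)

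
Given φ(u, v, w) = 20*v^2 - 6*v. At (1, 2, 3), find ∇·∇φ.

40

∂²φ/∂u² = 0
∂²φ/∂v² = 40
∂²φ/∂w² = 0
∇²φ = 40
At (1, 2, 3): 40.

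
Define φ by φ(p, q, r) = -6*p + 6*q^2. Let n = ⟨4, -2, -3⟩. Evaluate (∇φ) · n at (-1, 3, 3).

∂φ/∂p = -6
∂φ/∂q = 12*q
∂φ/∂r = 0
∇φ at (-1, 3, 3) = (-6, 36, 0)
∇φ · n = (-6)(4) + (36)(-2) + (0)(-3) = -96

-96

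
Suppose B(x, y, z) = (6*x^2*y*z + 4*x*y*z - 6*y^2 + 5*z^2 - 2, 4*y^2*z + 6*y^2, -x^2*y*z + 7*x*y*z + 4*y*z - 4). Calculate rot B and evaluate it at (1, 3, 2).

(-16, 20, 16)

(∇×B)₁ = ∂B₃/∂y − ∂B₂/∂z = -x^2*z + 7*x*z - 4*y^2 + 4*z
(∇×B)₂ = ∂B₁/∂z − ∂B₃/∂x = 6*x^2*y + 2*x*y*z + 4*x*y - 7*y*z + 10*z
(∇×B)₃ = ∂B₂/∂x − ∂B₁/∂y = -6*x^2*z - 4*x*z + 12*y
∇×B = (-x^2*z + 7*x*z - 4*y^2 + 4*z, 6*x^2*y + 2*x*y*z + 4*x*y - 7*y*z + 10*z, -6*x^2*z - 4*x*z + 12*y)
At (1, 3, 2): (-16, 20, 16).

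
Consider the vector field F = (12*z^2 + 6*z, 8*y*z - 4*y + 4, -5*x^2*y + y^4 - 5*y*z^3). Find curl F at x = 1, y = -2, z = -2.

(∇×F)₁ = ∂F₃/∂y − ∂F₂/∂z = -5*x^2 + 4*y^3 - 8*y - 5*z^3
(∇×F)₂ = ∂F₁/∂z − ∂F₃/∂x = 10*x*y + 24*z + 6
(∇×F)₃ = ∂F₂/∂x − ∂F₁/∂y = 0
∇×F = (-5*x^2 + 4*y^3 - 8*y - 5*z^3, 10*x*y + 24*z + 6, 0)
At (1, -2, -2): (19, -62, 0).

(19, -62, 0)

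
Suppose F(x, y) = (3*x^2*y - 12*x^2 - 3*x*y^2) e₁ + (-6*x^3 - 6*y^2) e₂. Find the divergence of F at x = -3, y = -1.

99

∂F₁/∂x = 6*x*y - 24*x - 3*y^2
∂F₂/∂y = -12*y
∇·F = 6*x*y - 24*x - 3*y^2 - 12*y
At (-3, -1): 99.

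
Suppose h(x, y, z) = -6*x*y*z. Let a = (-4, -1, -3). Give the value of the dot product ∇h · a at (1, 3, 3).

∂h/∂x = -6*y*z
∂h/∂y = -6*x*z
∂h/∂z = -6*x*y
∇h at (1, 3, 3) = (-54, -18, -18)
∇h · a = (-54)(-4) + (-18)(-1) + (-18)(-3) = 288

288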